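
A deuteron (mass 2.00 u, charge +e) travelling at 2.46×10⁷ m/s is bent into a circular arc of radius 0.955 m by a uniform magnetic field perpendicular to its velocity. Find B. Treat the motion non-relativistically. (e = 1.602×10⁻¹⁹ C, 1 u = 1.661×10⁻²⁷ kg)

From |q|vB = mv²/r, B = mv/(|q|r).
B = (3.322×10⁻²⁷)(2.46×10⁷)/((1.602×10⁻¹⁹)(0.955)) ≈ 0.534 T.

B ≈ 0.534 T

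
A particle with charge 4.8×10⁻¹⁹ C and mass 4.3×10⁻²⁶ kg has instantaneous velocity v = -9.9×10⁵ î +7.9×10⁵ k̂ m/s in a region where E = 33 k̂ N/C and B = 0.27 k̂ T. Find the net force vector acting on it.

v×B = (0, 2.67×10⁵, 0) N/C.
E + v×B = (0, 2.67×10⁵, 33.0) N/C.
F = q(E + v×B) = (4.8×10⁻¹⁹ C)·(0, 2.67×10⁵, 33.0) = (0, 1.28×10⁻¹³, 1.58×10⁻¹⁷) N.

F ≈ (0, 1.28×10⁻¹³, 1.58×10⁻¹⁷) N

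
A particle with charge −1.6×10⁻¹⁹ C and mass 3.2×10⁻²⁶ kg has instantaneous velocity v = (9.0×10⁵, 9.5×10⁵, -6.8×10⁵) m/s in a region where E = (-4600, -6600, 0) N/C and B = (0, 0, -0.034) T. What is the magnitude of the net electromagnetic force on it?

|F| ≈ 7.04×10⁻¹⁵ N

v×B = (-3.23×10⁴, 3.06×10⁴, 0) N/C.
E + v×B = (-3.69×10⁴, 2.40×10⁴, 0) N/C.
F = q(E + v×B) = (−1.6×10⁻¹⁹ C)·(-3.69×10⁴, 2.40×10⁴, 0) = (5.90×10⁻¹⁵, -3.84×10⁻¹⁵, 0) N.
|F| = 7.04×10⁻¹⁵ N.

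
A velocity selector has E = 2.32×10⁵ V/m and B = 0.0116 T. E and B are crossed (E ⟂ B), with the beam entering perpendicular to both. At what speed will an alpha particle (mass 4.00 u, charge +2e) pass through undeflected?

v = 2.00×10⁷ m/s

Straight-line motion ⇒ electric and magnetic forces cancel, so E = vB.
v = E/B = 2.32×10⁵/0.0116 = 2.00×10⁷ m/s.
The result is independent of the particle's charge and mass.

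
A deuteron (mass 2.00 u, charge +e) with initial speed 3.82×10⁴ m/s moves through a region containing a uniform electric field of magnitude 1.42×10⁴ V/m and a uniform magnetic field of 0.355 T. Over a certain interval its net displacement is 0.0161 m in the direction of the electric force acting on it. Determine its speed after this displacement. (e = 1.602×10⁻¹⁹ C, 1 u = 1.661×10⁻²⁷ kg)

B does no work; ΔKE = |q|E d.
½mv_f² = ½mv₀² + |q|Ed = ½(3.322×10⁻²⁷)(3.82×10⁴)² + (1.602×10⁻¹⁹)(1.42×10⁴)(0.0161) ≈ 2.424×10⁻¹⁸ J + 3.662×10⁻¹⁷ J ≈ 3.905×10⁻¹⁷ J.
v_f = √(2·3.905×10⁻¹⁷/3.322×10⁻²⁷) ≈ 1.53×10⁵ m/s.

v_f ≈ 1.53×10⁵ m/s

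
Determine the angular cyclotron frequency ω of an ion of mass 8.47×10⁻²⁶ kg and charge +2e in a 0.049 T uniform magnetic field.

ω ≈ 1.9×10⁵ rad/s

ω = |q|B/m.
ω = (3.204×10⁻¹⁹)(0.049)/8.47×10⁻²⁶ ≈ 1.9×10⁵ rad/s.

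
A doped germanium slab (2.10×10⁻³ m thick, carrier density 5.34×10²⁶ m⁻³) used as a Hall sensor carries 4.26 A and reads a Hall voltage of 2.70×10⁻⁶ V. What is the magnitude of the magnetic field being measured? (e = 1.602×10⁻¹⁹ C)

From V_H = IB/(n e t), B = V_H n e t / I.
B = (2.70×10⁻⁶)(5.34×10²⁶)(1.602×10⁻¹⁹)(2.10×10⁻³)/4.26 ≈ 0.114 T.

B ≈ 0.114 T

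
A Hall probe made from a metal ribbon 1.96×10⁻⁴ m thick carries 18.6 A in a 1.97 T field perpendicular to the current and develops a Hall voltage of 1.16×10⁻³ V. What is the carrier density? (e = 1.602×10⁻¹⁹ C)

n ≈ 1.01×10²⁷ m⁻³

From V_H = IB/(n e t), n = IB/(V_H e t).
n = (18.6)(1.97)/((1.16×10⁻³)(1.602×10⁻¹⁹)(1.96×10⁻⁴)) ≈ 1.01×10²⁷ m⁻³.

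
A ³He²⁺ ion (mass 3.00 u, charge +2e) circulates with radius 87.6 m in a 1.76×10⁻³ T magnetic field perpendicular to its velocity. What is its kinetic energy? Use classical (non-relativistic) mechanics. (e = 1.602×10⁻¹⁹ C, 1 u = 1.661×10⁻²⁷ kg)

KE ≈ 1.53×10⁶ eV

v = |q|Br/m, then KE = ½mv² = (qBr)²/(2m).
v = (3.204×10⁻¹⁹)(1.76×10⁻³)(87.6)/4.983×10⁻²⁷ ≈ 9.913×10⁶ m/s.
KE = ½(4.983×10⁻²⁷)(9.913×10⁶)² ≈ 2.45×10⁻¹³ J = 1.53×10⁶ eV.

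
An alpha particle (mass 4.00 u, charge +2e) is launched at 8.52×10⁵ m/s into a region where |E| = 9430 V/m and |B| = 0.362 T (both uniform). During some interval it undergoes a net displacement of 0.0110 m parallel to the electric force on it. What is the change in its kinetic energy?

ΔKE ≈ 3.32×10⁻¹⁷ J

The magnetic force is always ⟂ v and does no work; only the electric force changes KE.
ΔKE = F_E · d = |q|E d = (3.204×10⁻¹⁹)(9430)(0.0110) ≈ 3.32×10⁻¹⁷ J.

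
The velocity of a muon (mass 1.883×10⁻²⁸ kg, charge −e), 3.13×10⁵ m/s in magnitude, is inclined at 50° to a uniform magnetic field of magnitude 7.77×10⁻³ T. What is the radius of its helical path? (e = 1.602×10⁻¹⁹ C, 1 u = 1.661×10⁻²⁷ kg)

v⊥ = v sinθ = 3.13×10⁵·sin50° ≈ 2.398×10⁵ m/s.
r = m v⊥/(|q|B) = (1.883×10⁻²⁸)(2.398×10⁵)/((1.602×10⁻¹⁹)(7.77×10⁻³)) ≈ 0.0363 m.

r ≈ 0.0363 m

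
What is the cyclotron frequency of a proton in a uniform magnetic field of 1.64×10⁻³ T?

f ≈ 2.50×10⁴ Hz

f = |q|B/(2πm).
f = (1.602×10⁻¹⁹)(1.64×10⁻³)/(2π·1.673×10⁻²⁷) ≈ 2.50×10⁴ Hz.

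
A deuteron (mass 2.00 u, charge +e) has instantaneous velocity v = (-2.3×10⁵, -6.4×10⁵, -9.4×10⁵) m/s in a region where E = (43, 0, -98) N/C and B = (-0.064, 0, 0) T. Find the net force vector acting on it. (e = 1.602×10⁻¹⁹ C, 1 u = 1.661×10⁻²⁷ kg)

v×B = (0, 6.02×10⁴, -4.10×10⁴) N/C.
E + v×B = (43.0, 6.02×10⁴, -4.11×10⁴) N/C.
F = q(E + v×B) = (1.602×10⁻¹⁹ C)·(43.0, 6.02×10⁴, -4.11×10⁴) = (6.89×10⁻¹⁸, 9.64×10⁻¹⁵, -6.58×10⁻¹⁵) N.

F ≈ (6.89×10⁻¹⁸, 9.64×10⁻¹⁵, -6.58×10⁻¹⁵) N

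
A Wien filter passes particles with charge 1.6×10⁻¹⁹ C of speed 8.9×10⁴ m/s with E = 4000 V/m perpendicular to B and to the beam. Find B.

Balance of forces in the selector: qE = qvB ⇒ B = E/v.
B = 4000/8.9×10⁴ = 0.045 T.

B = 0.045 T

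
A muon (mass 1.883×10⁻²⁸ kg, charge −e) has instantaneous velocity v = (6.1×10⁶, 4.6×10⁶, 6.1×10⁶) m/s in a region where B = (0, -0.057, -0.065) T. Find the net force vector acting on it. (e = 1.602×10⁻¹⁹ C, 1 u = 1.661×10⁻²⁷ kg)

v×B = (4.87×10⁴, 3.96×10⁵, -3.48×10⁵) N/C.
F = q v×B = (−1.602×10⁻¹⁹ C)·(4.87×10⁴, 3.96×10⁵, -3.48×10⁵) = (-7.80×10⁻¹⁵, -6.35×10⁻¹⁴, 5.57×10⁻¹⁴) N.

F ≈ (-7.80×10⁻¹⁵, -6.35×10⁻¹⁴, 5.57×10⁻¹⁴) N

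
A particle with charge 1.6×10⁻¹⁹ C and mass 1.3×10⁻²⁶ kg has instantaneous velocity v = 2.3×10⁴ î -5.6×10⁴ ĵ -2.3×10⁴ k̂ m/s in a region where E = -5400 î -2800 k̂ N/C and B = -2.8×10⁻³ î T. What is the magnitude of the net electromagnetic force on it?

|F| ≈ 9.85×10⁻¹⁶ N

v×B = (0, 64.4, -157) N/C.
E + v×B = (-5400, 64.4, -2960) N/C.
F = q(E + v×B) = (1.6×10⁻¹⁹ C)·(-5400, 64.4, -2960) = (-8.64×10⁻¹⁶, 1.03×10⁻¹⁷, -4.73×10⁻¹⁶) N.
|F| = 9.85×10⁻¹⁶ N.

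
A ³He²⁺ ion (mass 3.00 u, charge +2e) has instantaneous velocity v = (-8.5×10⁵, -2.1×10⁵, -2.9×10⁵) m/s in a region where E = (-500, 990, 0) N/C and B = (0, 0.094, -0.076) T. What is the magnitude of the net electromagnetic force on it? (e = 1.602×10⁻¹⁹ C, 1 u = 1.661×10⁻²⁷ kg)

v×B = (4.32×10⁴, -6.46×10⁴, -7.99×10⁴) N/C.
E + v×B = (4.27×10⁴, -6.36×10⁴, -7.99×10⁴) N/C.
F = q(E + v×B) = (3.204×10⁻¹⁹ C)·(4.27×10⁴, -6.36×10⁴, -7.99×10⁴) = (1.37×10⁻¹⁴, -2.04×10⁻¹⁴, -2.56×10⁻¹⁴) N.
|F| = 3.55×10⁻¹⁴ N.

|F| ≈ 3.55×10⁻¹⁴ N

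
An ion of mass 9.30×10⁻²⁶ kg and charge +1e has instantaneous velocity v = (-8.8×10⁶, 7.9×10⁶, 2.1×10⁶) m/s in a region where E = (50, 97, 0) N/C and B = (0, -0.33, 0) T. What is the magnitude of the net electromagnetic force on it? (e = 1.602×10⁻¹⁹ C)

v×B = (6.93×10⁵, 0, 2.90×10⁶) N/C.
E + v×B = (6.93×10⁵, 97.0, 2.90×10⁶) N/C.
F = q(E + v×B) = (1.602×10⁻¹⁹ C)·(6.93×10⁵, 97.0, 2.90×10⁶) = (1.11×10⁻¹³, 1.55×10⁻¹⁷, 4.65×10⁻¹³) N.
|F| = 4.78×10⁻¹³ N.

|F| ≈ 4.78×10⁻¹³ N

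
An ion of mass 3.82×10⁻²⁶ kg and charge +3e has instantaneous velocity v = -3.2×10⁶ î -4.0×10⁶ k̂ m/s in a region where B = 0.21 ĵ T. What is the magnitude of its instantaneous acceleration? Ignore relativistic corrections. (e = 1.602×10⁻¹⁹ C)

|a| ≈ 1.35×10¹³ m/s²

v×B = (8.40×10⁵, 0, -6.72×10⁵) N/C.
F = q v×B = (4.806×10⁻¹⁹ C)·(8.40×10⁵, 0, -6.72×10⁵) = (4.04×10⁻¹³, 0, -3.23×10⁻¹³) N.
|a| = |F|/m = 5.170×10⁻¹³/3.82×10⁻²⁶ ≈ 1.35×10¹³ m/s².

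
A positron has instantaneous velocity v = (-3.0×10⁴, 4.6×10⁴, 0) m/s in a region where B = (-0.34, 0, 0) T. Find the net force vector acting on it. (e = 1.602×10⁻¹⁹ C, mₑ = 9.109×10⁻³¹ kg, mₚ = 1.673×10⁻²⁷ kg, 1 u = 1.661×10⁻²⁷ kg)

v×B = (0, 0, 1.56×10⁴) N/C.
F = q v×B = (1.602×10⁻¹⁹ C)·(0, 0, 1.56×10⁴) = (0, 0, 2.51×10⁻¹⁵) N.

F ≈ (0, 0, 2.51×10⁻¹⁵) N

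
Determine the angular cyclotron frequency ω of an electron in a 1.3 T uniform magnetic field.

ω = |q|B/m.
ω = (1.602×10⁻¹⁹)(1.3)/9.109×10⁻³¹ ≈ 2.3×10¹¹ rad/s.

ω ≈ 2.3×10¹¹ rad/s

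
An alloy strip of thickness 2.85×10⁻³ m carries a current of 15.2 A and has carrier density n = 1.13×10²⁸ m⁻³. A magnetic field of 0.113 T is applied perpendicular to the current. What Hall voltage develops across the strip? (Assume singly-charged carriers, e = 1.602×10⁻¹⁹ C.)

V_H = IB/(n e t).
V_H = (15.2)(0.113)/((1.13×10²⁸)(1.602×10⁻¹⁹)(2.85×10⁻³)) ≈ 3.33×10⁻⁷ V.

V_H ≈ 3.33×10⁻⁷ V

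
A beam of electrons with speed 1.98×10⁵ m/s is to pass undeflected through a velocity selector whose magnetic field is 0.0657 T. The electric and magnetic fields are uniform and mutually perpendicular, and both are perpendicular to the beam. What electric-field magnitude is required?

For straight-line motion qE = qvB, so E = vB.
E = 1.98×10⁵ × 0.0657 = 1.30×10⁴ V/m.

E = 1.30×10⁴ V/m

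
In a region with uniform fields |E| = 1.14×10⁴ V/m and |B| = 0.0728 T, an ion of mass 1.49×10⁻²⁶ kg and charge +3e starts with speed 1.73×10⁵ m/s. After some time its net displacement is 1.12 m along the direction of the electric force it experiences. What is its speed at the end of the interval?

B does no work; ΔKE = |q|E d.
½mv_f² = ½mv₀² + |q|Ed = ½(1.49×10⁻²⁶)(1.73×10⁵)² + (4.806×10⁻¹⁹)(1.14×10⁴)(1.12) ≈ 2.230×10⁻¹⁶ J + 6.136×10⁻¹⁵ J ≈ 6.359×10⁻¹⁵ J.
v_f = √(2·6.359×10⁻¹⁵/1.49×10⁻²⁶) ≈ 9.24×10⁵ m/s.

v_f ≈ 9.24×10⁵ m/s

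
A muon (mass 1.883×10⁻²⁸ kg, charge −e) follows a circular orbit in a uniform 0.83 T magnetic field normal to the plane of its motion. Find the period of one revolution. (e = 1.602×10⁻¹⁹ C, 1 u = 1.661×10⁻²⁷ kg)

The cyclotron period depends only on m, q, B: T = 2πm/(|q|B).
T = 2π(1.883×10⁻²⁸)/((1.602×10⁻¹⁹)(0.83)) ≈ 8.9×10⁻⁹ s.

T ≈ 8.9×10⁻⁹ s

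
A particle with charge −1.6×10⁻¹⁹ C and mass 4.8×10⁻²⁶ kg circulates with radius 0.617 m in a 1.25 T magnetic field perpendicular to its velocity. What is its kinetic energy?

v = |q|Br/m, then KE = ½mv² = (qBr)²/(2m).
v = (1.6×10⁻¹⁹)(1.25)(0.617)/4.8×10⁻²⁶ ≈ 2.571×10⁶ m/s.
KE = ½(4.8×10⁻²⁶)(2.571×10⁶)² ≈ 1.59×10⁻¹³ J = 9.90×10⁵ eV.

KE ≈ 9.90×10⁵ eV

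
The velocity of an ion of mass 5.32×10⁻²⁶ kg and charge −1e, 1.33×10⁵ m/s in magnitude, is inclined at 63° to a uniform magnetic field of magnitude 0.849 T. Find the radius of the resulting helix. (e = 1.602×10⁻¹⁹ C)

r ≈ 0.0464 m

v⊥ = v sinθ = 1.33×10⁵·sin63° ≈ 1.185×10⁵ m/s.
r = m v⊥/(|q|B) = (5.32×10⁻²⁶)(1.185×10⁵)/((1.602×10⁻¹⁹)(0.849)) ≈ 0.0464 m.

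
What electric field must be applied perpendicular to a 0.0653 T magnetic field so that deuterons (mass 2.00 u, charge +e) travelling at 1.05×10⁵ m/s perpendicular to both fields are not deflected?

E = 6860 V/m

For straight-line motion qE = qvB, so E = vB.
E = 1.05×10⁵ × 0.0653 = 6860 V/m.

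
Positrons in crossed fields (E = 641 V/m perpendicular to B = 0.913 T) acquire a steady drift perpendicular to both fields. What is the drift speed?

The steady drift has the magnetic force balancing the electric force, so v_d = E/B.
v_d = 641/0.913 = 702 m/s.

v_d ≈ 702 m/s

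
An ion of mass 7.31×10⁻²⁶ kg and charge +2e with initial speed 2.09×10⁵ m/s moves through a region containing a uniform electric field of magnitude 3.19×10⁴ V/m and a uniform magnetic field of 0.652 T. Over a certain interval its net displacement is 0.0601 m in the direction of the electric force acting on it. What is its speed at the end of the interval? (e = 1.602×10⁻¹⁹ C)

v_f ≈ 2.46×10⁵ m/s

B does no work; ΔKE = |q|E d.
½mv_f² = ½mv₀² + |q|Ed = ½(7.31×10⁻²⁶)(2.09×10⁵)² + (3.204×10⁻¹⁹)(3.19×10⁴)(0.0601) ≈ 1.597×10⁻¹⁵ J + 6.143×10⁻¹⁶ J ≈ 2.211×10⁻¹⁵ J.
v_f = √(2·2.211×10⁻¹⁵/7.31×10⁻²⁶) ≈ 2.46×10⁵ m/s.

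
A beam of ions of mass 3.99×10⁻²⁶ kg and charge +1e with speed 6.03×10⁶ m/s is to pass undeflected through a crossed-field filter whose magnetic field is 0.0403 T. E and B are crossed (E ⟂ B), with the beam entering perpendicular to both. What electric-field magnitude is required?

E = 2.43×10⁵ V/m

For straight-line motion qE = qvB, so E = vB.
E = 6.03×10⁶ × 0.0403 = 2.43×10⁵ V/m.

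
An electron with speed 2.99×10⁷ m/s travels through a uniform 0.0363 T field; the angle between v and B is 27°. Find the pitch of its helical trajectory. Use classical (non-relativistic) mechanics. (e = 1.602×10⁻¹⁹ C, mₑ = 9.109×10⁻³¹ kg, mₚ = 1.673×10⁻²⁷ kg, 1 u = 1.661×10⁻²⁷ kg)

p ≈ 0.0262 m

v∥ = v cosθ = 2.99×10⁷·cos27° ≈ 2.664×10⁷ m/s.
T = 2πm/(|q|B) = 2π(9.109×10⁻³¹)/((1.602×10⁻¹⁹)(0.0363)) ≈ 9.842×10⁻¹⁰ s.
pitch = v∥ T = (2.664×10⁷)(9.842×10⁻¹⁰) ≈ 0.0262 m.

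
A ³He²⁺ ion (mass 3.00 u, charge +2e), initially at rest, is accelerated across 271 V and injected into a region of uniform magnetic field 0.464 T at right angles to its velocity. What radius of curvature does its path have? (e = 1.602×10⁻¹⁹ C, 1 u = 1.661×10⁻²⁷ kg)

r ≈ 6.26×10⁻³ m

Acceleration: |q|V = ½mv² ⇒ v = √(2|q|V/m) = √(2·3.204×10⁻¹⁹·271/4.983×10⁻²⁷) ≈ 1.867×10⁵ m/s.
In the field: r = mv/(|q|B) = (4.983×10⁻²⁷)(1.867×10⁵)/((3.204×10⁻¹⁹)(0.464)) ≈ 6.26×10⁻³ m.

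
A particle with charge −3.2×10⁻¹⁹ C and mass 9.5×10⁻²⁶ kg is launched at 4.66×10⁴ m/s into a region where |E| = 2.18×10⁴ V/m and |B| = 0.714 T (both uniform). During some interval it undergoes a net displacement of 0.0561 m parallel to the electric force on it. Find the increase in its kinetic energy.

ΔKE ≈ 3.91×10⁻¹⁶ J

The magnetic force is always ⟂ v and does no work; only the electric force changes KE.
ΔKE = F_E · d = |q|E d = (3.2×10⁻¹⁹)(2.18×10⁴)(0.0561) ≈ 3.91×10⁻¹⁶ J.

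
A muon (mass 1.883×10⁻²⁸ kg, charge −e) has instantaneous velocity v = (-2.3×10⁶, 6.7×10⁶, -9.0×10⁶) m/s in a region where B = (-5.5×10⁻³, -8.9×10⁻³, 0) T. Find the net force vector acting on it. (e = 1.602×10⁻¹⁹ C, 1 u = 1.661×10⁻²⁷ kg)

F ≈ (1.28×10⁻¹⁴, -7.93×10⁻¹⁵, -9.18×10⁻¹⁵) N

v×B = (-8.01×10⁴, 4.95×10⁴, 5.73×10⁴) N/C.
F = q v×B = (−1.602×10⁻¹⁹ C)·(-8.01×10⁴, 4.95×10⁴, 5.73×10⁴) = (1.28×10⁻¹⁴, -7.93×10⁻¹⁵, -9.18×10⁻¹⁵) N.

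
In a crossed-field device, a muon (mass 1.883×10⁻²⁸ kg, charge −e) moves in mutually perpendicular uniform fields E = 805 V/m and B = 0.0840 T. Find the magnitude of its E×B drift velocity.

The E×B drift speed is v_d = E/B.
v_d = 805/0.0840 = 9580 m/s.

v_d ≈ 9580 m/s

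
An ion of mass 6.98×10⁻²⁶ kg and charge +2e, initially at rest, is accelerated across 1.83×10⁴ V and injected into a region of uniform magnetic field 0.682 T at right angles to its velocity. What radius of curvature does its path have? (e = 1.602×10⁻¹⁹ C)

Acceleration: |q|V = ½mv² ⇒ v = √(2|q|V/m) = √(2·3.204×10⁻¹⁹·1.83×10⁴/6.98×10⁻²⁶) ≈ 4.099×10⁵ m/s.
In the field: r = mv/(|q|B) = (6.98×10⁻²⁶)(4.099×10⁵)/((3.204×10⁻¹⁹)(0.682)) ≈ 0.131 m.

r ≈ 0.131 m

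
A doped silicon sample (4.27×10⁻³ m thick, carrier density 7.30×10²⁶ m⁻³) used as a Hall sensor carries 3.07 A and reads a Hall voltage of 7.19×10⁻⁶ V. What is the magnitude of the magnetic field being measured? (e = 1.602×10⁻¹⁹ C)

B ≈ 1.17 T

From V_H = IB/(n e t), B = V_H n e t / I.
B = (7.19×10⁻⁶)(7.30×10²⁶)(1.602×10⁻¹⁹)(4.27×10⁻³)/3.07 ≈ 1.17 T.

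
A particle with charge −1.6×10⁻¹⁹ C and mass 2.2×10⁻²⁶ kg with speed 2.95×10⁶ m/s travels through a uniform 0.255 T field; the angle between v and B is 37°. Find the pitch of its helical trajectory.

p ≈ 7.98 m

v∥ = v cosθ = 2.95×10⁶·cos37° ≈ 2.356×10⁶ m/s.
T = 2πm/(|q|B) = 2π(2.2×10⁻²⁶)/((1.6×10⁻¹⁹)(0.255)) ≈ 3.388×10⁻⁶ s.
pitch = v∥ T = (2.356×10⁶)(3.388×10⁻⁶) ≈ 7.98 m.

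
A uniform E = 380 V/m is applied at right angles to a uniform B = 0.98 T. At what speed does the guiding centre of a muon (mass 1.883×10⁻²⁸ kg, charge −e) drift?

The steady drift has the magnetic force balancing the electric force, so v_d = E/B.
v_d = 380/0.98 = 390 m/s.

v_d ≈ 390 m/s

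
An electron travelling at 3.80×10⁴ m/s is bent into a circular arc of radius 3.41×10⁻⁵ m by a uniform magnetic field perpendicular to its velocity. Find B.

From |q|vB = mv²/r, B = mv/(|q|r).
B = (9.109×10⁻³¹)(3.80×10⁴)/((1.602×10⁻¹⁹)(3.41×10⁻⁵)) ≈ 6.34×10⁻³ T.

B ≈ 6.34×10⁻³ T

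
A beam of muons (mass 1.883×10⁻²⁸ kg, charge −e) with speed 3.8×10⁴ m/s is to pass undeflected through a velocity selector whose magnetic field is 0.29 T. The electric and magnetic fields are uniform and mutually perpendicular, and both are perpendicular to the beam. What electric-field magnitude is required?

For straight-line motion qE = qvB, so E = vB.
E = 3.8×10⁴ × 0.29 = 1.1×10⁴ V/m.

E = 1.1×10⁴ V/m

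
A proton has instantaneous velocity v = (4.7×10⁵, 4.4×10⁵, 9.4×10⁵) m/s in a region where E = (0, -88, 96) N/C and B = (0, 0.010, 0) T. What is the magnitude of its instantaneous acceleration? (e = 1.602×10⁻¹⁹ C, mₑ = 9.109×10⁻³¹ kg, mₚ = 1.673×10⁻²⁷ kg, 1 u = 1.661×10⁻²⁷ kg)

|a| ≈ 1.01×10¹² m/s²

v×B = (-9400, 0, 4700) N/C.
E + v×B = (-9400, -88.0, 4800) N/C.
F = q(E + v×B) = (1.602×10⁻¹⁹ C)·(-9400, -88.0, 4800) = (-1.51×10⁻¹⁵, -1.41×10⁻¹⁷, 7.68×10⁻¹⁶) N.
|a| = |F|/m = 1.691×10⁻¹⁵/1.673×10⁻²⁷ ≈ 1.01×10¹² m/s².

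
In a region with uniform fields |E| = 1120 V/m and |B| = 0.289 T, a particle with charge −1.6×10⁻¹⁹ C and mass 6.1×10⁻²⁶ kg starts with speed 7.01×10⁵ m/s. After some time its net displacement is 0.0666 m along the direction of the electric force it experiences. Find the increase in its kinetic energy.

ΔKE ≈ 1.19×10⁻¹⁷ J

The magnetic force is always ⟂ v and does no work; only the electric force changes KE.
ΔKE = F_E · d = |q|E d = (1.6×10⁻¹⁹)(1120)(0.0666) ≈ 1.19×10⁻¹⁷ J.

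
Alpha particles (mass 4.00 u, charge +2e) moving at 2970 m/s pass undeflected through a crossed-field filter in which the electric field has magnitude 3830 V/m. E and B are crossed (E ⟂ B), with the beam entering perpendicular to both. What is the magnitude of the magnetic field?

Balance of forces in the selector: qE = qvB ⇒ B = E/v.
B = 3830/2970 = 1.29 T.

B = 1.29 T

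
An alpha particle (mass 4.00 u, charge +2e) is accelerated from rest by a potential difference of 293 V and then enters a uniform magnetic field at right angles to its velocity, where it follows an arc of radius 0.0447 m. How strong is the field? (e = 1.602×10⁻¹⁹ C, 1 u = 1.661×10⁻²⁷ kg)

v = √(2|q|V/m) = √(2·3.204×10⁻¹⁹·293/6.644×10⁻²⁷) ≈ 1.681×10⁵ m/s.
B = mv/(|q|r) = (6.644×10⁻²⁷)(1.681×10⁵)/((3.204×10⁻¹⁹)(0.0447)) ≈ 0.0780 T.

B ≈ 0.0780 T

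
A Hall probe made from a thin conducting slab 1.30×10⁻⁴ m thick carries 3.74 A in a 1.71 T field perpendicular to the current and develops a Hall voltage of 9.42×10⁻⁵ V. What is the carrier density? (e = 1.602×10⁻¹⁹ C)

From V_H = IB/(n e t), n = IB/(V_H e t).
n = (3.74)(1.71)/((9.42×10⁻⁵)(1.602×10⁻¹⁹)(1.30×10⁻⁴)) ≈ 3.26×10²⁷ m⁻³.

n ≈ 3.26×10²⁷ m⁻³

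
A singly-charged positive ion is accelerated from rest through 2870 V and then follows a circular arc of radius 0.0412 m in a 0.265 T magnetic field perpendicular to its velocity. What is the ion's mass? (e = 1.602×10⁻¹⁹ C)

Combine |q|V = ½mv² and r = mv/(|q|B): eliminate v to get m = qB²r²/(2V).
m = (1.602×10⁻¹⁹)(0.265)²(0.0412)²/(2·2870) ≈ 3.33×10⁻²⁷ kg.

m ≈ 3.33×10⁻²⁷ kg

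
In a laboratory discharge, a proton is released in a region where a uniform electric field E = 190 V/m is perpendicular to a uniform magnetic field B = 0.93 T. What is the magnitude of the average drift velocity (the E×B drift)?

v_d ≈ 200 m/s

In crossed fields the guiding centre drifts at v_d = |E×B|/B² = E/B, independent of charge and mass.
v_d = 190/0.93 = 200 m/s.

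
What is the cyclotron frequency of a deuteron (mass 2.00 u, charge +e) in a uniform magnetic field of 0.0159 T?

f = |q|B/(2πm).
f = (1.602×10⁻¹⁹)(0.0159)/(2π·3.322×10⁻²⁷) ≈ 1.22×10⁵ Hz.

f ≈ 1.22×10⁵ Hz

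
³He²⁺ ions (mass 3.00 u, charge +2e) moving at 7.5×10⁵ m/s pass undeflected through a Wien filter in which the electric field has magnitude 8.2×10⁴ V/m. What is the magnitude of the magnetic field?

B = 0.11 T

Balance of forces in the selector: qE = qvB ⇒ B = E/v.
B = 8.2×10⁴/7.5×10⁵ = 0.11 T.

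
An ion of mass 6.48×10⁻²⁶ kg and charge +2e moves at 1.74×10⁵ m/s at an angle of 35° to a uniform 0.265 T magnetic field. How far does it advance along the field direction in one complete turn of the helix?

p ≈ 0.683 m

v∥ = v cosθ = 1.74×10⁵·cos35° ≈ 1.425×10⁵ m/s.
T = 2πm/(|q|B) = 2π(6.48×10⁻²⁶)/((3.204×10⁻¹⁹)(0.265)) ≈ 4.795×10⁻⁶ s.
pitch = v∥ T = (1.425×10⁵)(4.795×10⁻⁶) ≈ 0.683 m.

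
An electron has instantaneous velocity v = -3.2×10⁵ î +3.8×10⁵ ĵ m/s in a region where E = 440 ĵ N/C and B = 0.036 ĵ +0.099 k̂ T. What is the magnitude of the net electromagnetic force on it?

|F| ≈ 8.14×10⁻¹⁵ N

v×B = (3.76×10⁴, 3.17×10⁴, -1.15×10⁴) N/C.
E + v×B = (3.76×10⁴, 3.21×10⁴, -1.15×10⁴) N/C.
F = q(E + v×B) = (−1.602×10⁻¹⁹ C)·(3.76×10⁴, 3.21×10⁴, -1.15×10⁴) = (-6.03×10⁻¹⁵, -5.15×10⁻¹⁵, 1.85×10⁻¹⁵) N.
|F| = 8.14×10⁻¹⁵ N.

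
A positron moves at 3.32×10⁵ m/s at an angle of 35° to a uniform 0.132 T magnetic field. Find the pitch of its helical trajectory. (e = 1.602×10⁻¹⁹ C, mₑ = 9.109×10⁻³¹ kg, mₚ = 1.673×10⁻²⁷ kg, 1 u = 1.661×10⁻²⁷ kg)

p ≈ 7.36×10⁻⁵ m

v∥ = v cosθ = 3.32×10⁵·cos35° ≈ 2.720×10⁵ m/s.
T = 2πm/(|q|B) = 2π(9.109×10⁻³¹)/((1.602×10⁻¹⁹)(0.132)) ≈ 2.707×10⁻¹⁰ s.
pitch = v∥ T = (2.720×10⁵)(2.707×10⁻¹⁰) ≈ 7.36×10⁻⁵ m.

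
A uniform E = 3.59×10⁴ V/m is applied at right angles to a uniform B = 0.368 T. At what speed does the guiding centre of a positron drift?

v_d ≈ 9.76×10⁴ m/s

In crossed fields the guiding centre drifts at v_d = |E×B|/B² = E/B, independent of charge and mass.
v_d = 3.59×10⁴/0.368 = 9.76×10⁴ m/s.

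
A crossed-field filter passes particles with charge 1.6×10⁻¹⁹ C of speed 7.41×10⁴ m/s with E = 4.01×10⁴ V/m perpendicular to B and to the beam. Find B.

Balance of forces in the selector: qE = qvB ⇒ B = E/v.
B = 4.01×10⁴/7.41×10⁴ = 0.541 T.

B = 0.541 T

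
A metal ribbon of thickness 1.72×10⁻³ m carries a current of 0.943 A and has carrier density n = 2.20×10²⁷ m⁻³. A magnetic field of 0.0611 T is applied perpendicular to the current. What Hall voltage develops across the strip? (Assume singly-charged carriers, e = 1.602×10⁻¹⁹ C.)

V_H ≈ 9.50×10⁻⁸ V

V_H = IB/(n e t).
V_H = (0.943)(0.0611)/((2.20×10²⁷)(1.602×10⁻¹⁹)(1.72×10⁻³)) ≈ 9.50×10⁻⁸ V.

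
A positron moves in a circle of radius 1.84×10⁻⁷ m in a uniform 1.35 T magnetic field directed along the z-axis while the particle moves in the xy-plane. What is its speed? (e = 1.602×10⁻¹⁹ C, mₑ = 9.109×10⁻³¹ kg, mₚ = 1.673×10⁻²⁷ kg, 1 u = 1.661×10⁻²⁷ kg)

From |q|vB = mv²/r, v = |q|Br/m.
v = (1.602×10⁻¹⁹)(1.35)(1.84×10⁻⁷)/9.109×10⁻³¹ ≈ 4.37×10⁴ m/s.

v ≈ 4.37×10⁴ m/s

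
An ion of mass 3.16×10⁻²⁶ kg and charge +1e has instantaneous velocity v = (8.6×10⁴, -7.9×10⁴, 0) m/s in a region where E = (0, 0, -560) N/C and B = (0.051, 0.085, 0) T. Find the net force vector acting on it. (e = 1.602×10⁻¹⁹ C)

v×B = (0, 0, 1.13×10⁴) N/C.
E + v×B = (0, 0, 1.08×10⁴) N/C.
F = q(E + v×B) = (1.602×10⁻¹⁹ C)·(0, 0, 1.08×10⁴) = (0, 0, 1.73×10⁻¹⁵) N.

F ≈ (0, 0, 1.73×10⁻¹⁵) N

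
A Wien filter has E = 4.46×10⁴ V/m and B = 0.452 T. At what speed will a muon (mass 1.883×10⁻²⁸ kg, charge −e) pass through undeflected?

v = 9.87×10⁴ m/s

Straight-line motion ⇒ electric and magnetic forces cancel, so E = vB.
v = E/B = 4.46×10⁴/0.452 = 9.87×10⁴ m/s.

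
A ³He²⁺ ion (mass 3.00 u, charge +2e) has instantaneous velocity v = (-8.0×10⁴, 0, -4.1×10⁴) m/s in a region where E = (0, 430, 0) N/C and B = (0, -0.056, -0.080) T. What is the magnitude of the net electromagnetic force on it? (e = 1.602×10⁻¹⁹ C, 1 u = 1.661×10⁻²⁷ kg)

|F| ≈ 2.50×10⁻¹⁵ N

v×B = (-2300, -6400, 4480) N/C.
E + v×B = (-2300, -5970, 4480) N/C.
F = q(E + v×B) = (3.204×10⁻¹⁹ C)·(-2300, -5970, 4480) = (-7.36×10⁻¹⁶, -1.91×10⁻¹⁵, 1.44×10⁻¹⁵) N.
|F| = 2.50×10⁻¹⁵ N.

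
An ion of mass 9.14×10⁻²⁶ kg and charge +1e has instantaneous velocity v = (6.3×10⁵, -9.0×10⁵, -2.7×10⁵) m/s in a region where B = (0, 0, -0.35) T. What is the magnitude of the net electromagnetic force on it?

|F| ≈ 6.16×10⁻¹⁴ N

v×B = (3.15×10⁵, 2.20×10⁵, 0) N/C.
F = q v×B = (1.602×10⁻¹⁹ C)·(3.15×10⁵, 2.20×10⁵, 0) = (5.05×10⁻¹⁴, 3.53×10⁻¹⁴, 0) N.
|F| = 6.16×10⁻¹⁴ N.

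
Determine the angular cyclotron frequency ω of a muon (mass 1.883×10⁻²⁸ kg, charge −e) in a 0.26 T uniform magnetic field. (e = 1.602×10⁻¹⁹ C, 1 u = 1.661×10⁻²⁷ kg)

ω = |q|B/m.
ω = (1.602×10⁻¹⁹)(0.26)/1.883×10⁻²⁸ ≈ 2.2×10⁸ rad/s.

ω ≈ 2.2×10⁸ rad/s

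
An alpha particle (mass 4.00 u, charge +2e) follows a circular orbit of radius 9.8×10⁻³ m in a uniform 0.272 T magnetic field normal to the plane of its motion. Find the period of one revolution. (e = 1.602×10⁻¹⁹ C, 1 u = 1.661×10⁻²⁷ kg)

T ≈ 4.79×10⁻⁷ s

The cyclotron period depends only on m, q, B: T = 2πm/(|q|B).
T = 2π(6.644×10⁻²⁷)/((3.204×10⁻¹⁹)(0.272)) ≈ 4.79×10⁻⁷ s.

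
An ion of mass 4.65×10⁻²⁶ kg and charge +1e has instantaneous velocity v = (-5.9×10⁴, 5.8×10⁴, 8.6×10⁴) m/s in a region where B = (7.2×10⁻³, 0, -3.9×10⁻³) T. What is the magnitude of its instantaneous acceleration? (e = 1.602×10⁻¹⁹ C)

v×B = (-226, 389, -418) N/C.
F = q v×B = (1.602×10⁻¹⁹ C)·(-226, 389, -418) = (-3.62×10⁻¹⁷, 6.23×10⁻¹⁷, -6.69×10⁻¹⁷) N.
|a| = |F|/m = 9.836×10⁻¹⁷/4.65×10⁻²⁶ ≈ 2.12×10⁹ m/s².

|a| ≈ 2.12×10⁹ m/s²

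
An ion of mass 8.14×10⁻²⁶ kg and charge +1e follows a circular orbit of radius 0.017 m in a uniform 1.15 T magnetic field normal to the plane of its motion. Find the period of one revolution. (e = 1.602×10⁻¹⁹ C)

The cyclotron period depends only on m, q, B: T = 2πm/(|q|B).
T = 2π(8.14×10⁻²⁶)/((1.602×10⁻¹⁹)(1.15)) ≈ 2.78×10⁻⁶ s.

T ≈ 2.78×10⁻⁶ s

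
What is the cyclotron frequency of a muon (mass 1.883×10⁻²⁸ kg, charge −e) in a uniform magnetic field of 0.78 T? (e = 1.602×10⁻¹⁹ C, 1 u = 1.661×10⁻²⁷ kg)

f ≈ 1.1×10⁸ Hz

f = |q|B/(2πm).
f = (1.602×10⁻¹⁹)(0.78)/(2π·1.883×10⁻²⁸) ≈ 1.1×10⁸ Hz.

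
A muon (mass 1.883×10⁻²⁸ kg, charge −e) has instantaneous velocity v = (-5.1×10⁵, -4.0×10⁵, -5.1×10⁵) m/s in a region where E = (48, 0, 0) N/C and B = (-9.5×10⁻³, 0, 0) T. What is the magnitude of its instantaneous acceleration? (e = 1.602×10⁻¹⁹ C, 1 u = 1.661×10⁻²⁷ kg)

v×B = (0, 4840, -3800) N/C.
E + v×B = (48.0, 4840, -3800) N/C.
F = q(E + v×B) = (−1.602×10⁻¹⁹ C)·(48.0, 4840, -3800) = (-7.69×10⁻¹⁸, -7.76×10⁻¹⁶, 6.09×10⁻¹⁶) N.
|a| = |F|/m = 9.865×10⁻¹⁶/1.883×10⁻²⁸ ≈ 5.24×10¹² m/s².

|a| ≈ 5.24×10¹² m/s²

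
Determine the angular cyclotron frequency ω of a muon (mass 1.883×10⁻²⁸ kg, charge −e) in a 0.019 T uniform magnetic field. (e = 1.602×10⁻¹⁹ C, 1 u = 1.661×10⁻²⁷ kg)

ω = |q|B/m.
ω = (1.602×10⁻¹⁹)(0.019)/1.883×10⁻²⁸ ≈ 1.6×10⁷ rad/s.

ω ≈ 1.6×10⁷ rad/s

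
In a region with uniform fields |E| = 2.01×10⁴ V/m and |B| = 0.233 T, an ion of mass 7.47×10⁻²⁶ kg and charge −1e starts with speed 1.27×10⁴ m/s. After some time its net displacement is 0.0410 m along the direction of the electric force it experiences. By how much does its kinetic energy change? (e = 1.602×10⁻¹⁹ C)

The magnetic force is always ⟂ v and does no work; only the electric force changes KE.
ΔKE = F_E · d = |q|E d = (1.602×10⁻¹⁹)(2.01×10⁴)(0.0410) ≈ 1.32×10⁻¹⁶ J.

ΔKE ≈ 1.32×10⁻¹⁶ J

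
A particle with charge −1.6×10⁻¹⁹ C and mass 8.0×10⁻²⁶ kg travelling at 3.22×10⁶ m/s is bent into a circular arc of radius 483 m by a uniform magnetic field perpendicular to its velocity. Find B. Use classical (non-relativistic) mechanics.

B ≈ 3.33×10⁻³ T

From |q|vB = mv²/r, B = mv/(|q|r).
B = (8.0×10⁻²⁶)(3.22×10⁶)/((1.6×10⁻¹⁹)(483)) ≈ 3.33×10⁻³ T.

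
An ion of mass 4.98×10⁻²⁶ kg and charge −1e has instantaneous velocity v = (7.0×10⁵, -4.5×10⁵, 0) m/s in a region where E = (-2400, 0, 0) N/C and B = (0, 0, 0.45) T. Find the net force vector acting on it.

v×B = (-2.02×10⁵, -3.15×10⁵, 0) N/C.
E + v×B = (-2.05×10⁵, -3.15×10⁵, 0) N/C.
F = q(E + v×B) = (−1.602×10⁻¹⁹ C)·(-2.05×10⁵, -3.15×10⁵, 0) = (3.28×10⁻¹⁴, 5.05×10⁻¹⁴, 0) N.

F ≈ (3.28×10⁻¹⁴, 5.05×10⁻¹⁴, 0) N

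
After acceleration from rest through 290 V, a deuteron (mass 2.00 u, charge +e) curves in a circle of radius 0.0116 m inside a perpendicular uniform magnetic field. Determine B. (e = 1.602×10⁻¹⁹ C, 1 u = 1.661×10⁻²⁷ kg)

v = √(2|q|V/m) = √(2·1.602×10⁻¹⁹·290/3.322×10⁻²⁷) ≈ 1.672×10⁵ m/s.
B = mv/(|q|r) = (3.322×10⁻²⁷)(1.672×10⁵)/((1.602×10⁻¹⁹)(0.0116)) ≈ 0.299 T.

B ≈ 0.299 T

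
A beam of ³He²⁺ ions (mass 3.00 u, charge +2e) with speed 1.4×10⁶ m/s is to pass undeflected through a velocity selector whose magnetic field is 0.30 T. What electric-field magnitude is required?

E = 4.2×10⁵ V/m

For straight-line motion qE = qvB, so E = vB.
E = 1.4×10⁶ × 0.30 = 4.2×10⁵ V/m.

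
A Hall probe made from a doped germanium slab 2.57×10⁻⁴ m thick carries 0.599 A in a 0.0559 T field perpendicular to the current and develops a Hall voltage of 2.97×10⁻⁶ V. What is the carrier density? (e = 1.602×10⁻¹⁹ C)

n ≈ 2.74×10²⁶ m⁻³

From V_H = IB/(n e t), n = IB/(V_H e t).
n = (0.599)(0.0559)/((2.97×10⁻⁶)(1.602×10⁻¹⁹)(2.57×10⁻⁴)) ≈ 2.74×10²⁶ m⁻³.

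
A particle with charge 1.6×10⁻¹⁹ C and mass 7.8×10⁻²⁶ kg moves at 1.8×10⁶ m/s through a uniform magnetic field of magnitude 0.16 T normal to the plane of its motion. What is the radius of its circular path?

The magnetic force provides the centripetal force: |q|vB = mv²/r.
r = mv/(|q|B) = (7.8×10⁻²⁶)(1.8×10⁶)/((1.6×10⁻¹⁹)(0.16)) ≈ 5.5 m.

r ≈ 5.5 m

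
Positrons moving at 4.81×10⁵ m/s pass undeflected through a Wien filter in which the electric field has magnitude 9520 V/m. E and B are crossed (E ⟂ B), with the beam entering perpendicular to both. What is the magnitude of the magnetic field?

B = 0.0198 T

Balance of forces in the selector: qE = qvB ⇒ B = E/v.
B = 9520/4.81×10⁵ = 0.0198 T.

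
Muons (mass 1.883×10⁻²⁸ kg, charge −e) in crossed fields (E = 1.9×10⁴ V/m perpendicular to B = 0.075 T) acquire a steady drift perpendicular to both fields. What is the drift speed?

v_d ≈ 2.5×10⁵ m/s

The steady drift has the magnetic force balancing the electric force, so v_d = E/B.
v_d = 1.9×10⁴/0.075 = 2.5×10⁵ m/s.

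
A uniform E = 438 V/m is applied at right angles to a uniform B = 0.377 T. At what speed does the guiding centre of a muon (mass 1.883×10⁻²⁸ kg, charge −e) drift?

v_d ≈ 1160 m/s

In crossed fields the guiding centre drifts at v_d = |E×B|/B² = E/B, independent of charge and mass.
v_d = 438/0.377 = 1160 m/s.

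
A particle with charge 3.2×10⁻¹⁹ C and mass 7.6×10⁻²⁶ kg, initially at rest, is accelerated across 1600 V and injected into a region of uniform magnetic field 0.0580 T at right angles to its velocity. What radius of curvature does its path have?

Acceleration: |q|V = ½mv² ⇒ v = √(2|q|V/m) = √(2·3.2×10⁻¹⁹·1600/7.6×10⁻²⁶) ≈ 1.161×10⁵ m/s.
In the field: r = mv/(|q|B) = (7.6×10⁻²⁶)(1.161×10⁵)/((3.2×10⁻¹⁹)(0.0580)) ≈ 0.475 m.

r ≈ 0.475 m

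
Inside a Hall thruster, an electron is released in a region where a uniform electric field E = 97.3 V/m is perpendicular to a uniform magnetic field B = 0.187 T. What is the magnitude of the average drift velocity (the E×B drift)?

v_d ≈ 520 m/s

The E×B drift speed is v_d = E/B.
v_d = 97.3/0.187 = 520 m/s.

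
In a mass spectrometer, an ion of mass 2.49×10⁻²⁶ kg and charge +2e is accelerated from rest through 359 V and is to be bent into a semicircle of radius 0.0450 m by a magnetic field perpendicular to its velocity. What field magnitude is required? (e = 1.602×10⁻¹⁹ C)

v = √(2|q|V/m) = √(2·3.204×10⁻¹⁹·359/2.49×10⁻²⁶) ≈ 9.612×10⁴ m/s.
B = mv/(|q|r) = (2.49×10⁻²⁶)(9.612×10⁴)/((3.204×10⁻¹⁹)(0.0450)) ≈ 0.166 T.

B ≈ 0.166 T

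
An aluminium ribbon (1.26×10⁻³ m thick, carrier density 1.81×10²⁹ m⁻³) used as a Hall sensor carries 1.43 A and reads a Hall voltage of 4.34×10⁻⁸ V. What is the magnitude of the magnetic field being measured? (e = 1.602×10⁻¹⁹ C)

From V_H = IB/(n e t), B = V_H n e t / I.
B = (4.34×10⁻⁸)(1.81×10²⁹)(1.602×10⁻¹⁹)(1.26×10⁻³)/1.43 ≈ 1.11 T.

B ≈ 1.11 T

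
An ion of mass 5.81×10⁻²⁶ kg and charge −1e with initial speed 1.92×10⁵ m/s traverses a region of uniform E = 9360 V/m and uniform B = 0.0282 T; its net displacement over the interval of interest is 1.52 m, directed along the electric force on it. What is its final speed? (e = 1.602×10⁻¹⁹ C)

v_f ≈ 3.40×10⁵ m/s

B does no work; ΔKE = |q|E d.
½mv_f² = ½mv₀² + |q|Ed = ½(5.81×10⁻²⁶)(1.92×10⁵)² + (1.602×10⁻¹⁹)(9360)(1.52) ≈ 1.071×10⁻¹⁵ J + 2.279×10⁻¹⁵ J ≈ 3.350×10⁻¹⁵ J.
v_f = √(2·3.350×10⁻¹⁵/5.81×10⁻²⁶) ≈ 3.40×10⁵ m/s.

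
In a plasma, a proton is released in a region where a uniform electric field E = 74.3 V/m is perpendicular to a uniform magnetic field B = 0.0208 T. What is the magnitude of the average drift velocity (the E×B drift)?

In crossed fields the guiding centre drifts at v_d = |E×B|/B² = E/B, independent of charge and mass.
v_d = 74.3/0.0208 = 3570 m/s.

v_d ≈ 3570 m/s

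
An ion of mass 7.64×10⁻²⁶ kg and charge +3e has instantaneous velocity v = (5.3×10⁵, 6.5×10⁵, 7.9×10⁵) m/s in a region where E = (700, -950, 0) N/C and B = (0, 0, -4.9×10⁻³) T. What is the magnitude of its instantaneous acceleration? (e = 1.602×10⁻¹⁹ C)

|a| ≈ 1.88×10¹⁰ m/s²

v×B = (-3180, 2600, 0) N/C.
E + v×B = (-2480, 1650, 0) N/C.
F = q(E + v×B) = (4.806×10⁻¹⁹ C)·(-2480, 1650, 0) = (-1.19×10⁻¹⁵, 7.92×10⁻¹⁶, 0) N.
|a| = |F|/m = 1.433×10⁻¹⁵/7.64×10⁻²⁶ ≈ 1.88×10¹⁰ m/s².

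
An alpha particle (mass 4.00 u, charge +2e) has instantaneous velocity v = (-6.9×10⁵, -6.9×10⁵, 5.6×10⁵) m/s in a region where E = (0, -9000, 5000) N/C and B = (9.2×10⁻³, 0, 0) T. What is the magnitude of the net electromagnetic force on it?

v×B = (0, 5150, 6350) N/C.
E + v×B = (0, -3850, 1.13×10⁴) N/C.
F = q(E + v×B) = (3.204×10⁻¹⁹ C)·(0, -3850, 1.13×10⁴) = (0, -1.23×10⁻¹⁵, 3.64×10⁻¹⁵) N.
|F| = 3.84×10⁻¹⁵ N.

|F| ≈ 3.84×10⁻¹⁵ N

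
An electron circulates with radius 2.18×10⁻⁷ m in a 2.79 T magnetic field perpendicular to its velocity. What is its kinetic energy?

v = |q|Br/m, then KE = ½mv² = (qBr)²/(2m).
v = (1.602×10⁻¹⁹)(2.79)(2.18×10⁻⁷)/9.109×10⁻³¹ ≈ 1.070×10⁵ m/s.
KE = ½(9.109×10⁻³¹)(1.070×10⁵)² ≈ 5.21×10⁻²¹ J = 0.0325 eV.

KE ≈ 0.0325 eV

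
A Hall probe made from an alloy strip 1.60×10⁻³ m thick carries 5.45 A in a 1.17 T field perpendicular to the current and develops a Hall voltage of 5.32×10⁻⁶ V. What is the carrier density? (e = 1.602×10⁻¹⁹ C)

n ≈ 4.68×10²⁷ m⁻³

From V_H = IB/(n e t), n = IB/(V_H e t).
n = (5.45)(1.17)/((5.32×10⁻⁶)(1.602×10⁻¹⁹)(1.60×10⁻³)) ≈ 4.68×10²⁷ m⁻³.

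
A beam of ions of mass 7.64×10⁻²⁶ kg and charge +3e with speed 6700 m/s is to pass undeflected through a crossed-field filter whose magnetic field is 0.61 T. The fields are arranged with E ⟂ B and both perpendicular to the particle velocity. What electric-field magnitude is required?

For straight-line motion qE = qvB, so E = vB.
E = 6700 × 0.61 = 4100 V/m.

E = 4100 V/m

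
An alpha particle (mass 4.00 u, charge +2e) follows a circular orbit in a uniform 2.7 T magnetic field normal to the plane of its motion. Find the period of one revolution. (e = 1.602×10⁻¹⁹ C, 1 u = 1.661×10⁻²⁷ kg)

T ≈ 4.8×10⁻⁸ s

The cyclotron period depends only on m, q, B: T = 2πm/(|q|B).
T = 2π(6.644×10⁻²⁷)/((3.204×10⁻¹⁹)(2.7)) ≈ 4.8×10⁻⁸ s.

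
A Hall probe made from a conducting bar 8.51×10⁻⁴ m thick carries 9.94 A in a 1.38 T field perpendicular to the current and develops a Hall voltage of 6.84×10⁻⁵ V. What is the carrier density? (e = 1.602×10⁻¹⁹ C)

n ≈ 1.47×10²⁷ m⁻³

From V_H = IB/(n e t), n = IB/(V_H e t).
n = (9.94)(1.38)/((6.84×10⁻⁵)(1.602×10⁻¹⁹)(8.51×10⁻⁴)) ≈ 1.47×10²⁷ m⁻³.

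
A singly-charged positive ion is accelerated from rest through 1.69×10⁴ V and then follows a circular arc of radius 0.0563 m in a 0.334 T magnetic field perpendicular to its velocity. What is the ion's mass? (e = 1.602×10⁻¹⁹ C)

Combine |q|V = ½mv² and r = mv/(|q|B): eliminate v to get m = qB²r²/(2V).
m = (1.602×10⁻¹⁹)(0.334)²(0.0563)²/(2·1.69×10⁴) ≈ 1.68×10⁻²⁷ kg.

m ≈ 1.68×10⁻²⁷ kg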